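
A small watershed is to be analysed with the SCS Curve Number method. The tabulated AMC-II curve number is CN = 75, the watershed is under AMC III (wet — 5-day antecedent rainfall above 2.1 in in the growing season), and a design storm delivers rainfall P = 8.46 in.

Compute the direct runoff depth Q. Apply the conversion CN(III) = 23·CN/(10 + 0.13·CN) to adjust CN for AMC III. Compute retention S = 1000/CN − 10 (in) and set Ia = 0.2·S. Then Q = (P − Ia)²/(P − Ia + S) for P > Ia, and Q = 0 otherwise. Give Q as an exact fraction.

Wet (AMC III): CN(III) = 23·75/(10 + 0.13·75) = 1725/(79/4) = 6900/79 ≈ 87.342
Max retention: S = 1000/(6900/79) − 10 = 100/69 in (≈ 1.449 in)
Ia = 0.2S: 0.2·1.449 = 0.290 in (exactly 20/69)
Since P=8.460 > Ia=0.290: effective rainfall P−Ia = 28187/3450 in
Runoff Q = (P−Ia)²/(P−Ia+S) = (8.170)²/(8.170+1.449) = 794506969/114495150 ≈ 6.939 in

Q = 794506969/114495150 in ≈ 6.939 in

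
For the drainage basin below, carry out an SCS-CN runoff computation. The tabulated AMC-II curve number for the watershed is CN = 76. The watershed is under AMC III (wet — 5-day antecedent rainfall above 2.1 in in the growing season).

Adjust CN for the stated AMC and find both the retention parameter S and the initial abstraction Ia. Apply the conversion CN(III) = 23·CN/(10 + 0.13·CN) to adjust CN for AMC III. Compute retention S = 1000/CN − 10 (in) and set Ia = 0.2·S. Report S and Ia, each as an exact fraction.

S = 600/437 in ≈ 1.373 in; Ia = 120/437 in ≈ 0.275 in

Adjust CN=76 to AMC III: 23·76/(10 + 0.13·76) → 1748 ÷ (497/25) = 43700/497 ≈ 87.928
Retention S: 1000/CN − 10 with CN=87.928 → S = 600/437 ≈ 1.373 in
Initial abstraction Ia = S/5 = (600/437)/5 = 120/437 ≈ 0.275 in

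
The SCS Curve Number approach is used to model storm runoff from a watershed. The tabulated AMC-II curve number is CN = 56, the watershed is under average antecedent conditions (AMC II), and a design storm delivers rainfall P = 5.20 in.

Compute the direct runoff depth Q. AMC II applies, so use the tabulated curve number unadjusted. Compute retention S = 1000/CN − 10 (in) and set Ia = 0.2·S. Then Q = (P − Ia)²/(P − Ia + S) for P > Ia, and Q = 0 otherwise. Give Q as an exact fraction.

Q = 16129/14070 in ≈ 1.146 in

AMC II — tabulated CN = 56 applies directly.
Retention S: 1000/CN − 10 with CN=56.000 → S = 55/7 ≈ 7.857 in
Ia = 0.2S: 0.2·7.857 = 1.571 in (exactly 11/7)
Since P=5.200 > Ia=1.571: effective rainfall P−Ia = 127/35 in
Q = (127/35)²/((127/35) + 55/7) = (16129/1225)/(402/35) = 16129/14070 in ≈ 1.146 in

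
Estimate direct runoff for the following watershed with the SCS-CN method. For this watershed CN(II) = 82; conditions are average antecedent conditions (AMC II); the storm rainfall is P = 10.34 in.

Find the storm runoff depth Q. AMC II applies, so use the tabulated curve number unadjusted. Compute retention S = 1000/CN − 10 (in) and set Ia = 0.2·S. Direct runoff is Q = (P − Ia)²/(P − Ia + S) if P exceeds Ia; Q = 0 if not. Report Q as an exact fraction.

Q = 411968209/50833850 in ≈ 8.104 in

AMC II — tabulated CN = 82 applies directly.
S = 1000/82 − 10 = 90/41 in ≈ 2.195 in
Ia = 0.2·(90/41) = 18/41 in ≈ 0.439 in
Since P=10.340 > Ia=0.439: effective rainfall P−Ia = 20297/2050 in
Q = (20297/2050)²/((20297/2050) + 90/41) = (411968209/4202500)/(24797/2050) = 411968209/50833850 in ≈ 8.104 in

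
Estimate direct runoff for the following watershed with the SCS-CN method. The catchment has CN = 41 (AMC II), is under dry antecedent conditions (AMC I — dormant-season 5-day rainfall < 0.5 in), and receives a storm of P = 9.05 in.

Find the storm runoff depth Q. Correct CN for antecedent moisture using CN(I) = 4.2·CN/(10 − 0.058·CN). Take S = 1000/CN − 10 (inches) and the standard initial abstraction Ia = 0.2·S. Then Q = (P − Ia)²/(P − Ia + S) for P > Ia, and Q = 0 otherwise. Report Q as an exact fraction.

Q = 1431941281/10811422020 in ≈ 0.132 in

Dry (AMC I): CN(I) = 4.2·41/(10 − 0.058·41) = (861/5)/(3811/500) = 86100/3811 ≈ 22.592
S = 1000/(86100/3811) − 10 = 29500/861 in ≈ 34.262 in
Ia = 0.2S: 0.2·34.262 = 6.852 in (exactly 5900/861)
Excess rainfall: 9.050 − 6.852 = 2.198 in; P > Ia so Q > 0
Runoff Q = (P−Ia)²/(P−Ia+S) = (2.198)²/(2.198+34.262) = 1431941281/10811422020 ≈ 0.132 in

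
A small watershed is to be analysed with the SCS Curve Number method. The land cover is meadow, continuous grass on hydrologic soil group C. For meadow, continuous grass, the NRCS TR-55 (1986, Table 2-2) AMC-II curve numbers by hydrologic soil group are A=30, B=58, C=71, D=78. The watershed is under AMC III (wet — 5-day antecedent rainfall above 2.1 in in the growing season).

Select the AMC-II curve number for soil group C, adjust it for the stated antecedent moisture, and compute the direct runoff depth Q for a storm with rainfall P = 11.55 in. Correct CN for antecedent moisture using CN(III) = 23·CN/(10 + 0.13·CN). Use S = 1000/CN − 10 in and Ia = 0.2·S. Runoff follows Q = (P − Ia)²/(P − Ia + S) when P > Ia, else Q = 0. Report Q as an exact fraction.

NRCS table: meadow, continuous grass, soil group C → CN(II) = 71
Wet (AMC III): CN(III) = 23·71/(10 + 0.13·71) = 1633/(1923/100) = 163300/1923 ≈ 84.919
Max retention: S = 1000/(163300/1923) − 10 = 2900/1633 in (≈ 1.776 in)
Ia = 0.2·(2900/1633) = 580/1633 in ≈ 0.355 in
P − Ia = 11.550 − 0.355 = 365623/32660 ≈ 11.195 in (> 0, runoff occurs)
Q: (365623/32660)² ÷ (423623/32660) = 133680178129/13835527180 in (≈ 9.662 in)

Q = 133680178129/13835527180 in ≈ 9.662 in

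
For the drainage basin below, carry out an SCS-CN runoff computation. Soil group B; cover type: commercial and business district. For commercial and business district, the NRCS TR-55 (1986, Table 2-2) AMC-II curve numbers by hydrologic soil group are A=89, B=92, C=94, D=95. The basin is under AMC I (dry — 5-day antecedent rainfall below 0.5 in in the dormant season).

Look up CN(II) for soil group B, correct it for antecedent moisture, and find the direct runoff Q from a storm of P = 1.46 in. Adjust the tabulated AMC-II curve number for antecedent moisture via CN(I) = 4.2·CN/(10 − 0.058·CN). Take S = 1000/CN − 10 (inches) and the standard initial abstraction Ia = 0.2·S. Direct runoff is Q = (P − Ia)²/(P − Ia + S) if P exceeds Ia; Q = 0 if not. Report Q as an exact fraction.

NRCS table: commercial and business district, soil group B → CN(II) = 92
CN(I) from CN(II)=92: (4.2·92)/(10 − 0.058·92) = 48300/583 ≈ 82.847
Retention S: 1000/CN − 10 with CN=82.847 → S = 1000/483 ≈ 2.070 in
Ia = 0.2S: 0.2·2.070 = 0.414 in (exactly 200/483)
Since P=1.460 > Ia=0.414: effective rainfall P−Ia = 25259/24150 in
Q: (25259/24150)² ÷ (75259/24150) = 638017081/1817504850 in (≈ 0.351 in)

Q = 638017081/1817504850 in ≈ 0.351 in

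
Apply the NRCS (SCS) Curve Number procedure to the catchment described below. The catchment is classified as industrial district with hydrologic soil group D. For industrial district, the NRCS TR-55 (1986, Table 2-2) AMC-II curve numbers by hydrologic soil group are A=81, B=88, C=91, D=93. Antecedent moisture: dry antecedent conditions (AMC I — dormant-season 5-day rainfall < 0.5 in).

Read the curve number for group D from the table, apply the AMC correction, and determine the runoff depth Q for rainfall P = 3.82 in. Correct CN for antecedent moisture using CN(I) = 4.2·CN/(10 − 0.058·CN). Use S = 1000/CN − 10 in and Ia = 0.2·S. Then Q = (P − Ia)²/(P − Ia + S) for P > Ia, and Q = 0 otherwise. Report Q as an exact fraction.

NRCS table: industrial district, soil group D → CN(II) = 93
Dry (AMC I): CN(I) = 4.2·93/(10 − 0.058·93) = (1953/5)/(2303/500) = 27900/329 ≈ 84.802
S = 1000/(27900/329) − 10 = 500/279 in ≈ 1.792 in
Ia = 0.2S: 0.2·1.792 = 0.358 in (exactly 100/279)
Since P=3.820 > Ia=0.358: effective rainfall P−Ia = 48289/13950 in
Runoff Q = (P−Ia)²/(P−Ia+S) = (3.462)²/(3.462+1.792) = 2331827521/1022381550 ≈ 2.281 in

Q = 2331827521/1022381550 in ≈ 2.281 in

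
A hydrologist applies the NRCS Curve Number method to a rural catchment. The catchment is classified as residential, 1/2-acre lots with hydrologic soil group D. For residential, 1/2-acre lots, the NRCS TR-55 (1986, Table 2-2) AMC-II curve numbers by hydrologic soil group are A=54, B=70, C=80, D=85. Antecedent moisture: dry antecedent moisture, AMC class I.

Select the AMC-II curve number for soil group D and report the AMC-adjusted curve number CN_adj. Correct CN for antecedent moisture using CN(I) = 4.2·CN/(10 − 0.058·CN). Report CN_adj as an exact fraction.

CN_adj = 11900/169 ≈ 70.414

NRCS table: residential, 1/2-acre lots, soil group D → CN(II) = 85
CN(I) from CN(II)=85: (4.2·85)/(10 − 0.058·85) = 11900/169 ≈ 70.414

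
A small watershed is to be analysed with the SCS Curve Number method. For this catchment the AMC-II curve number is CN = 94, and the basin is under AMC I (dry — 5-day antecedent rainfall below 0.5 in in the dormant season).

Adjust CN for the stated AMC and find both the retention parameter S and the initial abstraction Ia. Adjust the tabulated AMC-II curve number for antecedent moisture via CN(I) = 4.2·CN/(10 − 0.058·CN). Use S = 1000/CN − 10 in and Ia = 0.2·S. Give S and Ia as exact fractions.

Dry (AMC I): CN(I) = 4.2·94/(10 − 0.058·94) = (1974/5)/(1137/250) = 32900/379 ≈ 86.807
S = 1000/(32900/379) − 10 = 500/329 in ≈ 1.520 in
Ia = 0.2·(500/329) = 100/329 in ≈ 0.304 in

S = 500/329 in ≈ 1.520 in; Ia = 100/329 in ≈ 0.304 in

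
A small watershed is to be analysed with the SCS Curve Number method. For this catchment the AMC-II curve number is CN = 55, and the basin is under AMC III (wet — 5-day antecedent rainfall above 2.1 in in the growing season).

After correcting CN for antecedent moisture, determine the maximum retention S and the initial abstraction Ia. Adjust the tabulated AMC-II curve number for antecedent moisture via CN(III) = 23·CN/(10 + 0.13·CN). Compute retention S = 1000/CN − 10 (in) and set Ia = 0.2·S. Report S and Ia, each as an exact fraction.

S = 900/253 in ≈ 3.557 in; Ia = 180/253 in ≈ 0.711 in

Wet (AMC III): CN(III) = 23·55/(10 + 0.13·55) = 1265/(343/20) = 25300/343 ≈ 73.761
Retention S: 1000/CN − 10 with CN=73.761 → S = 900/253 ≈ 3.557 in
Initial abstraction Ia = S/5 = (900/253)/5 = 180/253 ≈ 0.711 in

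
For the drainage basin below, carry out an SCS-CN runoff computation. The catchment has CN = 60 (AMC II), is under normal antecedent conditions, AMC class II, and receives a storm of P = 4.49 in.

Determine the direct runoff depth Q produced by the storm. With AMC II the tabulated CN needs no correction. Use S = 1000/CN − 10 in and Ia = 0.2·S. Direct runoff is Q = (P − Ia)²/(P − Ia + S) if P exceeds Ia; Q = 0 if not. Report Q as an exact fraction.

Q = 896809/884100 in ≈ 1.014 in

AMC II — tabulated CN = 60 applies directly.
S = 1000/60 − 10 = 20/3 in ≈ 6.667 in
Initial abstraction Ia = S/5 = (20/3)/5 = 4/3 ≈ 1.333 in
P − Ia = 4.490 − 1.333 = 947/300 ≈ 3.157 in (> 0, runoff occurs)
Runoff Q = (P−Ia)²/(P−Ia+S) = (3.157)²/(3.157+6.667) = 896809/884100 ≈ 1.014 in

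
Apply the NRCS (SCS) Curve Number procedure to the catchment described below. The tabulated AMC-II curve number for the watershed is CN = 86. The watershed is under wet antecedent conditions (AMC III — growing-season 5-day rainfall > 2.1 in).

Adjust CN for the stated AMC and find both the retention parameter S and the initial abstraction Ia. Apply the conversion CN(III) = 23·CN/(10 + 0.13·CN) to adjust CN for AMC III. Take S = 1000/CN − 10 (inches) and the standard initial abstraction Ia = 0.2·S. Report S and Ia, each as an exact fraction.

CN(III) from CN(II)=86: (23·86)/(10 + 0.13·86) = 98900/1059 ≈ 93.390
S = 1000/(98900/1059) − 10 = 700/989 in ≈ 0.708 in
Ia = 0.2S: 0.2·0.708 = 0.142 in (exactly 140/989)

S = 700/989 in ≈ 0.708 in; Ia = 140/989 in ≈ 0.142 in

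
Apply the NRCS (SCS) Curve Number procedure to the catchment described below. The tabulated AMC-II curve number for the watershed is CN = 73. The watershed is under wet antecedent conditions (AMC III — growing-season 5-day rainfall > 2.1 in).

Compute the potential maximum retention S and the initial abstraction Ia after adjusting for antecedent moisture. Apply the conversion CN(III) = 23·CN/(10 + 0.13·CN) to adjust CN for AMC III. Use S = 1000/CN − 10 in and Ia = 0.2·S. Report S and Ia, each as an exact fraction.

Wet (AMC III): CN(III) = 23·73/(10 + 0.13·73) = 1679/(1949/100) = 167900/1949 ≈ 86.147
Retention S: 1000/CN − 10 with CN=86.147 → S = 2700/1679 ≈ 1.608 in
Initial abstraction Ia = S/5 = (2700/1679)/5 = 540/1679 ≈ 0.322 in

S = 2700/1679 in ≈ 1.608 in; Ia = 540/1679 in ≈ 0.322 in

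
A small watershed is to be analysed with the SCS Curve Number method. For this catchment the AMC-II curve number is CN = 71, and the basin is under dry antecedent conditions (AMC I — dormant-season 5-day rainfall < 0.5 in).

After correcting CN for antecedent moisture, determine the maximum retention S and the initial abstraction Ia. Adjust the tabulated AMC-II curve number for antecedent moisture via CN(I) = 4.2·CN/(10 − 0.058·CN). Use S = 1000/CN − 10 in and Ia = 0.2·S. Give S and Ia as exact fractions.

S = 14500/1491 in ≈ 9.725 in; Ia = 2900/1491 in ≈ 1.945 in

CN(I) from CN(II)=71: (4.2·71)/(10 − 0.058·71) = 149100/2941 ≈ 50.697
Retention S: 1000/CN − 10 with CN=50.697 → S = 14500/1491 ≈ 9.725 in
Ia = 0.2S: 0.2·9.725 = 1.945 in (exactly 2900/1491)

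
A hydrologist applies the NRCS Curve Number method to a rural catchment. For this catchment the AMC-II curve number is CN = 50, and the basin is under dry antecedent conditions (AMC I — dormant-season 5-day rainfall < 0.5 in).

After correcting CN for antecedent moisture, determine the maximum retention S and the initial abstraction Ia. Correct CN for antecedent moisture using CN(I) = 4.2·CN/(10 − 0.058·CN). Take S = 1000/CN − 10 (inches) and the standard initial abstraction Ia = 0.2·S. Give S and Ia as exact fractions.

Dry (AMC I): CN(I) = 4.2·50/(10 − 0.058·50) = 210/(71/10) = 2100/71 ≈ 29.577
S = 1000/(2100/71) − 10 = 500/21 in ≈ 23.810 in
Ia = 0.2·(500/21) = 100/21 in ≈ 4.762 in

S = 500/21 in ≈ 23.810 in; Ia = 100/21 in ≈ 4.762 in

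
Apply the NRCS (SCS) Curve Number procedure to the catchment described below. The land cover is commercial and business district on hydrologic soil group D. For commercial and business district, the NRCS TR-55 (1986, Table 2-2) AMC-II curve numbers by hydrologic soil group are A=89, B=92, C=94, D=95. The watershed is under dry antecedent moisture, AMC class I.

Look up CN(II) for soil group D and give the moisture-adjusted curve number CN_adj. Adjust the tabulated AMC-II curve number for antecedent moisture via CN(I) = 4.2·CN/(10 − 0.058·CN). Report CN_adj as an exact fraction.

NRCS table: commercial and business district, soil group D → CN(II) = 95
CN(I) from CN(II)=95: (4.2·95)/(10 − 0.058·95) = 39900/449 ≈ 88.864

CN_adj = 39900/449 ≈ 88.864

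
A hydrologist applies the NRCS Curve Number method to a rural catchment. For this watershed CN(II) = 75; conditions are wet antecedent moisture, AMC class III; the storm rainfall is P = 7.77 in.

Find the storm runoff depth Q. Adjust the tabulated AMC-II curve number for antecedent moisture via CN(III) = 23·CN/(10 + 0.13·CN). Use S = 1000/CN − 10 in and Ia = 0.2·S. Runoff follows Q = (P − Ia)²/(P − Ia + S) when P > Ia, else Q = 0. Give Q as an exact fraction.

Wet (AMC III): CN(III) = 23·75/(10 + 0.13·75) = 1725/(79/4) = 6900/79 ≈ 87.342
S = 1000/(6900/79) − 10 = 100/69 in ≈ 1.449 in
Ia = 0.2S: 0.2·1.449 = 0.290 in (exactly 20/69)
Since P=7.770 > Ia=0.290: effective rainfall P−Ia = 51613/6900 in
Q: (51613/6900)² ÷ (61613/6900) = 2663901769/425129700 in (≈ 6.266 in)

Q = 2663901769/425129700 in ≈ 6.266 in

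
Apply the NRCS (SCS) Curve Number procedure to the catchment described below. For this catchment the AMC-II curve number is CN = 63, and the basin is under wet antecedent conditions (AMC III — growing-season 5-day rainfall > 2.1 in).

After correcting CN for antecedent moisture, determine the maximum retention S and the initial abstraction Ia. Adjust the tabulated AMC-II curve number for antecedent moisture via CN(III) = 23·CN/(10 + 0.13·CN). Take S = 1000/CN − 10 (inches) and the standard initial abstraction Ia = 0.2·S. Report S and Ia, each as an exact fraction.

S = 3700/1449 in ≈ 2.553 in; Ia = 740/1449 in ≈ 0.511 in

Adjust CN=63 to AMC III: 23·63/(10 + 0.13·63) → 1449 ÷ (1819/100) = 144900/1819 ≈ 79.659
S = 1000/(144900/1819) − 10 = 3700/1449 in ≈ 2.553 in
Initial abstraction Ia = S/5 = (3700/1449)/5 = 740/1449 ≈ 0.511 in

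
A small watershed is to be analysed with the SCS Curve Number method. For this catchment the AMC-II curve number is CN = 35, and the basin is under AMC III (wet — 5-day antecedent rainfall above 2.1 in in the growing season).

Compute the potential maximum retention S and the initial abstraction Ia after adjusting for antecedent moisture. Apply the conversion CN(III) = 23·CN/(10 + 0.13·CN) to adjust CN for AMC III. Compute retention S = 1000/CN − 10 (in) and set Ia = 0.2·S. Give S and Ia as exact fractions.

S = 1300/161 in ≈ 8.075 in; Ia = 260/161 in ≈ 1.615 in

Adjust CN=35 to AMC III: 23·35/(10 + 0.13·35) → 805 ÷ (291/20) = 16100/291 ≈ 55.326
S = 1000/(16100/291) − 10 = 1300/161 in ≈ 8.075 in
Ia = 0.2S: 0.2·8.075 = 1.615 in (exactly 260/161)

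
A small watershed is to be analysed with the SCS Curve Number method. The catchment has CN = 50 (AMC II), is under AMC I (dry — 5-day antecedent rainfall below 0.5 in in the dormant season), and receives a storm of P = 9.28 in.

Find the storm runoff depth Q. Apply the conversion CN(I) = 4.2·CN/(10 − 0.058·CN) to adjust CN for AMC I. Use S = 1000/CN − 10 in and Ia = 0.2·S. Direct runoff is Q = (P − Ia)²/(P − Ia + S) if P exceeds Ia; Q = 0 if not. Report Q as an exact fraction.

Q = 703298/975975 in ≈ 0.721 in

Dry (AMC I): CN(I) = 4.2·50/(10 − 0.058·50) = 210/(71/10) = 2100/71 ≈ 29.577
Retention S: 1000/CN − 10 with CN=29.577 → S = 500/21 ≈ 23.810 in
Initial abstraction Ia = S/5 = (500/21)/5 = 100/21 ≈ 4.762 in
Since P=9.280 > Ia=4.762: effective rainfall P−Ia = 2372/525 in
Q = (2372/525)²/((2372/525) + 500/21) = (5626384/275625)/(14872/525) = 703298/975975 in ≈ 0.721 in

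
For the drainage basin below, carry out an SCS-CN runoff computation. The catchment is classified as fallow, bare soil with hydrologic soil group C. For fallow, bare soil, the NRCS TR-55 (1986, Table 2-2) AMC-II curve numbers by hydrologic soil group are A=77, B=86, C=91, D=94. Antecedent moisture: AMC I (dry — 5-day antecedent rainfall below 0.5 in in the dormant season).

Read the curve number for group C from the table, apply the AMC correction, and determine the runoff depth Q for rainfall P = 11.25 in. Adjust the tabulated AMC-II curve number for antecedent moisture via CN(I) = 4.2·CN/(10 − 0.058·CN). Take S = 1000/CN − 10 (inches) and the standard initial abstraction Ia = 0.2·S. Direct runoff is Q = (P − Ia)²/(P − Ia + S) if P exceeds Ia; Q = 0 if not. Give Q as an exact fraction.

NRCS table: fallow, bare soil, soil group C → CN(II) = 91
CN(I) from CN(II)=91: (4.2·91)/(10 − 0.058·91) = 63700/787 ≈ 80.940
Max retention: S = 1000/(63700/787) − 10 = 1500/637 in (≈ 2.355 in)
Ia = 0.2S: 0.2·2.355 = 0.471 in (exactly 300/637)
P − Ia = 11.250 − 0.471 = 27465/2548 ≈ 10.779 in (> 0, runoff occurs)
Runoff Q = (P−Ia)²/(P−Ia+S) = (10.779)²/(10.779+2.355) = 50288415/5684588 ≈ 8.846 in

Q = 50288415/5684588 in ≈ 8.846 in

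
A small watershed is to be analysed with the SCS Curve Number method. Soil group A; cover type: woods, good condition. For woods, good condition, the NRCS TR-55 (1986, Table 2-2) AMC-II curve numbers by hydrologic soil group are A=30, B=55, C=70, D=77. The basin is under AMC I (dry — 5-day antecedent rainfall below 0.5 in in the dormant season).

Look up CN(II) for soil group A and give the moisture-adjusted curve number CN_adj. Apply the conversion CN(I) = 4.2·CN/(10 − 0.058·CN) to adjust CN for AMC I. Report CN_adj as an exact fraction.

NRCS table: woods, good condition, soil group A → CN(II) = 30
CN(I) from CN(II)=30: (4.2·30)/(10 − 0.058·30) = 900/59 ≈ 15.254

CN_adj = 900/59 ≈ 15.254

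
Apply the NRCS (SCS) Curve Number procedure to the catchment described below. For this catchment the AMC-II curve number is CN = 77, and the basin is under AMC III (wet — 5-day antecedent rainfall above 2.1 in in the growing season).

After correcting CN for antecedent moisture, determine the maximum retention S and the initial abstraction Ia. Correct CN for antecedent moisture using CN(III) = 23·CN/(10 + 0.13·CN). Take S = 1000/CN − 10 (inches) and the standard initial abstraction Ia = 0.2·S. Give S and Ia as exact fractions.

CN(III) from CN(II)=77: (23·77)/(10 + 0.13·77) = 7700/87 ≈ 88.506
Max retention: S = 1000/(7700/87) − 10 = 100/77 in (≈ 1.299 in)
Initial abstraction Ia = S/5 = (100/77)/5 = 20/77 ≈ 0.260 in

S = 100/77 in ≈ 1.299 in; Ia = 20/77 in ≈ 0.260 in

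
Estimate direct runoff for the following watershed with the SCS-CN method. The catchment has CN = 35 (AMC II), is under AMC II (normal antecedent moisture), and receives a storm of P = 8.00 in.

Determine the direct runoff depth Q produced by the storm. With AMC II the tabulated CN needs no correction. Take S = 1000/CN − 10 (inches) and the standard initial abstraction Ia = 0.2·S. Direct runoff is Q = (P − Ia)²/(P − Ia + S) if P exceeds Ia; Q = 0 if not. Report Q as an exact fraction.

Q = 45/56 in ≈ 0.804 in

CN(II) = 35; AMC II needs no correction.
Max retention: S = 1000/35 − 10 = 130/7 in (≈ 18.571 in)
Initial abstraction Ia = S/5 = (130/7)/5 = 26/7 ≈ 3.714 in
Since P=8.000 > Ia=3.714: effective rainfall P−Ia = 30/7 in
Runoff Q = (P−Ia)²/(P−Ia+S) = (4.286)²/(4.286+18.571) = 45/56 ≈ 0.804 in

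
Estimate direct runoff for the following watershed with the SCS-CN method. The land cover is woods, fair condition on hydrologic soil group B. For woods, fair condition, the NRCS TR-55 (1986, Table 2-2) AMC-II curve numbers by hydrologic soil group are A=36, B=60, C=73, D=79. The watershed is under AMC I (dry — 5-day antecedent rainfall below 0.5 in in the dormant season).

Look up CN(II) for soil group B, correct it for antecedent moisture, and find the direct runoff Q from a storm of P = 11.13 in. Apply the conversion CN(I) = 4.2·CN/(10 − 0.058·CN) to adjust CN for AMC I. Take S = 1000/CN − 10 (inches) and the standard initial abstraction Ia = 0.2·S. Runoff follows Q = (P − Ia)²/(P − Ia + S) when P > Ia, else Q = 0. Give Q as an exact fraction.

Q = 2511914161/945749700 in ≈ 2.656 in

NRCS table: woods, fair condition, soil group B → CN(II) = 60
Adjust CN=60 to AMC I: 4.2·60/(10 − 0.058·60) → 252 ÷ (163/25) = 6300/163 ≈ 38.650
Max retention: S = 1000/(6300/163) − 10 = 1000/63 in (≈ 15.873 in)
Ia = 0.2·(1000/63) = 200/63 in ≈ 3.175 in
P − Ia = 11.130 − 3.175 = 50119/6300 ≈ 7.955 in (> 0, runoff occurs)
Q = (50119/6300)²/((50119/6300) + 1000/63) = (2511914161/39690000)/(150119/6300) = 2511914161/945749700 in ≈ 2.656 in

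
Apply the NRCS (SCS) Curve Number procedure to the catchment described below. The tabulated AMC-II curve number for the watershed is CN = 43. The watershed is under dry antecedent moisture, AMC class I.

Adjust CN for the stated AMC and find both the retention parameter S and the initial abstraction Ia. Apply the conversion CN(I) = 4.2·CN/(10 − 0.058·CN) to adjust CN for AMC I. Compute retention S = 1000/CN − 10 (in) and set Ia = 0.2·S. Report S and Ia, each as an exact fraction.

S = 9500/301 in ≈ 31.561 in; Ia = 1900/301 in ≈ 6.312 in

Dry (AMC I): CN(I) = 4.2·43/(10 − 0.058·43) = (903/5)/(3753/500) = 30100/1251 ≈ 24.061
S = 1000/(30100/1251) − 10 = 9500/301 in ≈ 31.561 in
Ia = 0.2S: 0.2·31.561 = 6.312 in (exactly 1900/301)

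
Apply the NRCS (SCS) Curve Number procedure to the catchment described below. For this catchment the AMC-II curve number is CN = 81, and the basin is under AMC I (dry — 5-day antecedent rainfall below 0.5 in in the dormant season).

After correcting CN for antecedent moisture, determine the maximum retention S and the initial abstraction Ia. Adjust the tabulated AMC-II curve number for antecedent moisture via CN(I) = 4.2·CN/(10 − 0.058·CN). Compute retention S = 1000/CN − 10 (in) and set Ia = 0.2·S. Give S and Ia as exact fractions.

S = 9500/1701 in ≈ 5.585 in; Ia = 1900/1701 in ≈ 1.117 in

Dry (AMC I): CN(I) = 4.2·81/(10 − 0.058·81) = (1701/5)/(2651/500) = 170100/2651 ≈ 64.164
Retention S: 1000/CN − 10 with CN=64.164 → S = 9500/1701 ≈ 5.585 in
Ia = 0.2·(9500/1701) = 1900/1701 in ≈ 1.117 in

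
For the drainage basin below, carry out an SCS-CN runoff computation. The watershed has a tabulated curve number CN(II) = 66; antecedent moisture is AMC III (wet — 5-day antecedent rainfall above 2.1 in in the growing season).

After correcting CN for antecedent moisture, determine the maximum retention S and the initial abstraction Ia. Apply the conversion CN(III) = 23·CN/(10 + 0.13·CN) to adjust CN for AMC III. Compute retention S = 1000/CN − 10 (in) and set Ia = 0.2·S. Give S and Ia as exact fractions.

S = 1700/759 in ≈ 2.240 in; Ia = 340/759 in ≈ 0.448 in

Adjust CN=66 to AMC III: 23·66/(10 + 0.13·66) → 1518 ÷ (929/50) = 75900/929 ≈ 81.701
Retention S: 1000/CN − 10 with CN=81.701 → S = 1700/759 ≈ 2.240 in
Ia = 0.2S: 0.2·2.240 = 0.448 in (exactly 340/759)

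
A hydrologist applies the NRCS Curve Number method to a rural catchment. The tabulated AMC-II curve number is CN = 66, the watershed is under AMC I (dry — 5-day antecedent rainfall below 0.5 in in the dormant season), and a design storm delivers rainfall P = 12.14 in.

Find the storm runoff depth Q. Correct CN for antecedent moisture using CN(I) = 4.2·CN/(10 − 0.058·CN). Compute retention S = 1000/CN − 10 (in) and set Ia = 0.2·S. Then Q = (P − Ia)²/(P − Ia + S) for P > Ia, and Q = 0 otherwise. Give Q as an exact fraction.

Dry (AMC I): CN(I) = 4.2·66/(10 − 0.058·66) = (1386/5)/(1543/250) = 69300/1543 ≈ 44.913
Max retention: S = 1000/(69300/1543) − 10 = 8500/693 in (≈ 12.266 in)
Ia = 0.2·(8500/693) = 1700/693 in ≈ 2.453 in
Excess rainfall: 12.140 − 2.453 = 9.687 in; P > Ia so Q > 0
Q: (335651/34650)² ÷ (760651/34650) = 112661593801/26356557150 in (≈ 4.275 in)

Q = 112661593801/26356557150 in ≈ 4.275 in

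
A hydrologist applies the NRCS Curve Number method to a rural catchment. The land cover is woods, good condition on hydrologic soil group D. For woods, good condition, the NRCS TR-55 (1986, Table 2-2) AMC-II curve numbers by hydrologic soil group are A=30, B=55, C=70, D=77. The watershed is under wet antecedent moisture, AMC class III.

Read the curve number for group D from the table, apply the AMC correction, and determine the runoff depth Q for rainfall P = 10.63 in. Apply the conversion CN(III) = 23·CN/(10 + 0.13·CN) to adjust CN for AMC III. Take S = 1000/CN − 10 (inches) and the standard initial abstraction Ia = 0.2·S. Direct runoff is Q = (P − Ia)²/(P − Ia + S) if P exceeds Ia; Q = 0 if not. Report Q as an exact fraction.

Q = 6376182201/691852700 in ≈ 9.216 in

NRCS table: woods, good condition, soil group D → CN(II) = 77
Wet (AMC III): CN(III) = 23·77/(10 + 0.13·77) = 1771/(2001/100) = 7700/87 ≈ 88.506
Max retention: S = 1000/(7700/87) − 10 = 100/77 in (≈ 1.299 in)
Ia = 0.2S: 0.2·1.299 = 0.260 in (exactly 20/77)
Excess rainfall: 10.630 − 0.260 = 10.370 in; P > Ia so Q > 0
Runoff Q = (P−Ia)²/(P−Ia+S) = (10.370)²/(10.370+1.299) = 6376182201/691852700 ≈ 9.216 in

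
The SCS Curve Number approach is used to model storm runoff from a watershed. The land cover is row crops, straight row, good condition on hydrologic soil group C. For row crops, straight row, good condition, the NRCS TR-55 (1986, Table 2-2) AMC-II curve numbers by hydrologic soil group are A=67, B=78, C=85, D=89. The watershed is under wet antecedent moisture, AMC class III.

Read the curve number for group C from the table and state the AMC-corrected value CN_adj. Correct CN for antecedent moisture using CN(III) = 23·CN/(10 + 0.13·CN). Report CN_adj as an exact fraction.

CN_adj = 39100/421 ≈ 92.874

NRCS table: row crops, straight row, good condition, soil group C → CN(II) = 85
CN(III) from CN(II)=85: (23·85)/(10 + 0.13·85) = 39100/421 ≈ 92.874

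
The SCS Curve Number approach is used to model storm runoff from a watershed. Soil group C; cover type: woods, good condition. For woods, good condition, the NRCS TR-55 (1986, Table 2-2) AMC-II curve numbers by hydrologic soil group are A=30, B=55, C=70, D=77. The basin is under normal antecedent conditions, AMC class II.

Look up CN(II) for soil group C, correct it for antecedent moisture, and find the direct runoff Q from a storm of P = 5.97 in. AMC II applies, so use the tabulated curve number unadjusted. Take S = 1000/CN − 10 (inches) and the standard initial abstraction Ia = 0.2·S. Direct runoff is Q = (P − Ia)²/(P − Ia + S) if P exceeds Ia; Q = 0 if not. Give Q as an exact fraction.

NRCS table: woods, good condition, soil group C → CN(II) = 70
CN(II) = 70; AMC II needs no correction.
Max retention: S = 1000/70 − 10 = 30/7 in (≈ 4.286 in)
Ia = 0.2·(30/7) = 6/7 in ≈ 0.857 in
Since P=5.970 > Ia=0.857: effective rainfall P−Ia = 3579/700 in
Q: (3579/700)² ÷ (6579/700) = 1423249/511700 in (≈ 2.781 in)

Q = 1423249/511700 in ≈ 2.781 in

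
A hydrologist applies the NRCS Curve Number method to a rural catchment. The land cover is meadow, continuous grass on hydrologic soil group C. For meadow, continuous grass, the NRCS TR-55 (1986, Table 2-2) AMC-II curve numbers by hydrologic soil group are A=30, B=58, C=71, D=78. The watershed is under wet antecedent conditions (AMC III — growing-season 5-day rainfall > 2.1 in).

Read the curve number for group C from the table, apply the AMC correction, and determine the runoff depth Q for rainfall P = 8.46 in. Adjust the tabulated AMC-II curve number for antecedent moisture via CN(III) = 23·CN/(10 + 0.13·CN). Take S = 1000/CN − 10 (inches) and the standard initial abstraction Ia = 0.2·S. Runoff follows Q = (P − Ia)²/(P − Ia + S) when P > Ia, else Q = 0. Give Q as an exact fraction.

Q = 437924974081/65871872350 in ≈ 6.648 in

NRCS table: meadow, continuous grass, soil group C → CN(II) = 71
Wet (AMC III): CN(III) = 23·71/(10 + 0.13·71) = 1633/(1923/100) = 163300/1923 ≈ 84.919
Retention S: 1000/CN − 10 with CN=84.919 → S = 2900/1633 ≈ 1.776 in
Initial abstraction Ia = S/5 = (2900/1633)/5 = 580/1633 ≈ 0.355 in
Excess rainfall: 8.460 − 0.355 = 8.105 in; P > Ia so Q > 0
Q: (661759/81650)² ÷ (806759/81650) = 437924974081/65871872350 in (≈ 6.648 in)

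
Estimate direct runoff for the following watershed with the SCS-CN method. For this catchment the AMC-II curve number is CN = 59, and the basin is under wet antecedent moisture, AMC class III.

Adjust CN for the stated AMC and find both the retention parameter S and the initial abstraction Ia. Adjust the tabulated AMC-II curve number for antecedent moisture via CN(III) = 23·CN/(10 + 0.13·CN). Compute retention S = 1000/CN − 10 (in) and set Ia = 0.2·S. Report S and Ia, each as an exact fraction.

S = 4100/1357 in ≈ 3.021 in; Ia = 820/1357 in ≈ 0.604 in

Wet (AMC III): CN(III) = 23·59/(10 + 0.13·59) = 1357/(1767/100) = 135700/1767 ≈ 76.797
Max retention: S = 1000/(135700/1767) − 10 = 4100/1357 in (≈ 3.021 in)
Initial abstraction Ia = S/5 = (4100/1357)/5 = 820/1357 ≈ 0.604 in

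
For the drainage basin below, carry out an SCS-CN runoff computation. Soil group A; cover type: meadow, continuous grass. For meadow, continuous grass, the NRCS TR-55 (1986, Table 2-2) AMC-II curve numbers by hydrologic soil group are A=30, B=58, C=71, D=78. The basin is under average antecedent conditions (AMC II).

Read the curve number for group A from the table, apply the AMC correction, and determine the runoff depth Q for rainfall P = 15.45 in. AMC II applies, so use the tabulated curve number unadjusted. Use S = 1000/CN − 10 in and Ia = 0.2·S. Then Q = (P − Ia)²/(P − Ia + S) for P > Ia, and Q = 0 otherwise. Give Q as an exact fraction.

Q = 418609/122820 in ≈ 3.408 in

NRCS table: meadow, continuous grass, soil group A → CN(II) = 30
AMC II — tabulated CN = 30 applies directly.
Retention S: 1000/CN − 10 with CN=30.000 → S = 70/3 ≈ 23.333 in
Initial abstraction Ia = S/5 = (70/3)/5 = 14/3 ≈ 4.667 in
Excess rainfall: 15.450 − 4.667 = 10.783 in; P > Ia so Q > 0
Q: (647/60)² ÷ (2047/60) = 418609/122820 in (≈ 3.408 in)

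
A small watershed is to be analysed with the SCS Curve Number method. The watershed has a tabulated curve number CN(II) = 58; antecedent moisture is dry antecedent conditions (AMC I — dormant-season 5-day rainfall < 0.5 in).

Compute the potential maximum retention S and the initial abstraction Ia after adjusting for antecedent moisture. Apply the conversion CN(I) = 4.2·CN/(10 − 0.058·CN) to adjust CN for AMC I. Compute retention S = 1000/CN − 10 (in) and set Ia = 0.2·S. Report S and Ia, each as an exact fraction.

Adjust CN=58 to AMC I: 4.2·58/(10 − 0.058·58) → (1218/5) ÷ (1659/250) = 2900/79 ≈ 36.709
Max retention: S = 1000/(2900/79) − 10 = 500/29 in (≈ 17.241 in)
Ia = 0.2S: 0.2·17.241 = 3.448 in (exactly 100/29)

S = 500/29 in ≈ 17.241 in; Ia = 100/29 in ≈ 3.448 in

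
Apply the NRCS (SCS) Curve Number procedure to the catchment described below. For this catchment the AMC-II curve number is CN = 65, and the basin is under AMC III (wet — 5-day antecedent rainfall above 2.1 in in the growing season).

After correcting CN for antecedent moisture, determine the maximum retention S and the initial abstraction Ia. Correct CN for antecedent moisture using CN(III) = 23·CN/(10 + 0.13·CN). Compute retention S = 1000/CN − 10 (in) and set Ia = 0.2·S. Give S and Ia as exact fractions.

S = 700/299 in ≈ 2.341 in; Ia = 140/299 in ≈ 0.468 in

CN(III) from CN(II)=65: (23·65)/(10 + 0.13·65) = 29900/369 ≈ 81.030
Max retention: S = 1000/(29900/369) − 10 = 700/299 in (≈ 2.341 in)
Ia = 0.2S: 0.2·2.341 = 0.468 in (exactly 140/299)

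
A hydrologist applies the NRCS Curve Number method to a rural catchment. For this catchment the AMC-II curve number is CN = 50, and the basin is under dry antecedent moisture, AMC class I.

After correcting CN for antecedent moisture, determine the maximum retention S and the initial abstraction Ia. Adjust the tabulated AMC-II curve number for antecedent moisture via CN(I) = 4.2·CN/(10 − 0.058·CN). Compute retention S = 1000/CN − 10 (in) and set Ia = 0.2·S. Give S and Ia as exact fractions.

S = 500/21 in ≈ 23.810 in; Ia = 100/21 in ≈ 4.762 in

CN(I) from CN(II)=50: (4.2·50)/(10 − 0.058·50) = 2100/71 ≈ 29.577
S = 1000/(2100/71) − 10 = 500/21 in ≈ 23.810 in
Initial abstraction Ia = S/5 = (500/21)/5 = 100/21 ≈ 4.762 in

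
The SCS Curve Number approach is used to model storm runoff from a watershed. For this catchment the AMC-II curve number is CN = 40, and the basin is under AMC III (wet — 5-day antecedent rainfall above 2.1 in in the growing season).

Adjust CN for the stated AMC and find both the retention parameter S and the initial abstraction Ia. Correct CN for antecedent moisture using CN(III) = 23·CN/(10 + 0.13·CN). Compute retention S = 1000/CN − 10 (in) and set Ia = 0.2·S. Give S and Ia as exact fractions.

CN(III) from CN(II)=40: (23·40)/(10 + 0.13·40) = 1150/19 ≈ 60.526
Retention S: 1000/CN − 10 with CN=60.526 → S = 150/23 ≈ 6.522 in
Ia = 0.2S: 0.2·6.522 = 1.304 in (exactly 30/23)

S = 150/23 in ≈ 6.522 in; Ia = 30/23 in ≈ 1.304 in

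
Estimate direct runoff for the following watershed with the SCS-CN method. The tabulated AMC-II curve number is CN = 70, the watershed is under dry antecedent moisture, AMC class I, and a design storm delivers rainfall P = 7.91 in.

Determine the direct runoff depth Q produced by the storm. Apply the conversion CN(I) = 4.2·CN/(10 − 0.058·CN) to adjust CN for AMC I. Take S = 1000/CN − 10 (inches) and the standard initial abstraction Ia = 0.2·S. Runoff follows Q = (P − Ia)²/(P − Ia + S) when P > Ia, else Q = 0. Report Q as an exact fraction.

Dry (AMC I): CN(I) = 4.2·70/(10 − 0.058·70) = 294/(297/50) = 4900/99 ≈ 49.495
S = 1000/(4900/99) − 10 = 500/49 in ≈ 10.204 in
Initial abstraction Ia = S/5 = (500/49)/5 = 100/49 ≈ 2.041 in
Since P=7.910 > Ia=2.041: effective rainfall P−Ia = 28759/4900 in
Q = (28759/4900)²/((28759/4900) + 500/49) = (827080081/24010000)/(78759/4900) = 827080081/385919100 in ≈ 2.143 in

Q = 827080081/385919100 in ≈ 2.143 in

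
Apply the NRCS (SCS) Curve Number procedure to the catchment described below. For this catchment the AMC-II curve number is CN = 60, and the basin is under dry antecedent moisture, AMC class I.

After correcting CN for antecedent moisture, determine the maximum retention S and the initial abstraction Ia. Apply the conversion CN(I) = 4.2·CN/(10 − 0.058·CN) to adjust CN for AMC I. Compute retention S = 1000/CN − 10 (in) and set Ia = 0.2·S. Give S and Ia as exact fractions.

S = 1000/63 in ≈ 15.873 in; Ia = 200/63 in ≈ 3.175 in

CN(I) from CN(II)=60: (4.2·60)/(10 − 0.058·60) = 6300/163 ≈ 38.650
Max retention: S = 1000/(6300/163) − 10 = 1000/63 in (≈ 15.873 in)
Ia = 0.2·(1000/63) = 200/63 in ≈ 3.175 in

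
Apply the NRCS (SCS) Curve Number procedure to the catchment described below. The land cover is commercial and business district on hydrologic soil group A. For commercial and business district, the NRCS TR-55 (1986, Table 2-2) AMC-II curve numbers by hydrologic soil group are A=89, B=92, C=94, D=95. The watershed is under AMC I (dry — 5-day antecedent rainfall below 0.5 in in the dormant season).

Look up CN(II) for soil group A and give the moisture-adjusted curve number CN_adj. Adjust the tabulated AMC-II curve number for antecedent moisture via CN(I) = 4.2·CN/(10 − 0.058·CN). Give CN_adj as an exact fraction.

NRCS table: commercial and business district, soil group A → CN(II) = 89
Adjust CN=89 to AMC I: 4.2·89/(10 − 0.058·89) → (1869/5) ÷ (2419/500) = 186900/2419 ≈ 77.263

CN_adj = 186900/2419 ≈ 77.263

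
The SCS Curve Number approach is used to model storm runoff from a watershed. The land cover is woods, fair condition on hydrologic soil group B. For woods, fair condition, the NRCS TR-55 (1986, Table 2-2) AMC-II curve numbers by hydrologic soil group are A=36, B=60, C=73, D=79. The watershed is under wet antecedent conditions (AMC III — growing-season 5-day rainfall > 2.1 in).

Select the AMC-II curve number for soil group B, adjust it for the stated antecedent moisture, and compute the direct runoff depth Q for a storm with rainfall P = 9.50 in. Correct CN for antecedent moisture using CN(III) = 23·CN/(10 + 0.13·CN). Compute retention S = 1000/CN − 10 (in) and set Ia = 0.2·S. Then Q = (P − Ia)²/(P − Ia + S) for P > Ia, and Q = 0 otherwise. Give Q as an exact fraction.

NRCS table: woods, fair condition, soil group B → CN(II) = 60
CN(III) from CN(II)=60: (23·60)/(10 + 0.13·60) = 6900/89 ≈ 77.528
Max retention: S = 1000/(6900/89) − 10 = 200/69 in (≈ 2.899 in)
Ia = 0.2S: 0.2·2.899 = 0.580 in (exactly 40/69)
Since P=9.500 > Ia=0.580: effective rainfall P−Ia = 1231/138 in
Q: (1231/138)² ÷ (1631/138) = 1515361/225078 in (≈ 6.733 in)

Q = 1515361/225078 in ≈ 6.733 in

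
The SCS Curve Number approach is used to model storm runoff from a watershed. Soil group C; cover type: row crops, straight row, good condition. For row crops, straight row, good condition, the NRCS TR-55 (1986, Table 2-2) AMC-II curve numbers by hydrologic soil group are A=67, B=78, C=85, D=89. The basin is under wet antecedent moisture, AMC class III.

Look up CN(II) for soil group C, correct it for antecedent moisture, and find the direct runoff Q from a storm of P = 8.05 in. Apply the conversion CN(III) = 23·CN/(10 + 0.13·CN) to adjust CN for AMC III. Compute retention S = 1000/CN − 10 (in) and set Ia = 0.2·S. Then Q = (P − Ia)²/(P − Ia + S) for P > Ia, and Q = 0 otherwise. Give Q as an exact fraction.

Q = 3813186001/529812820 in ≈ 7.197 in

NRCS table: row crops, straight row, good condition, soil group C → CN(II) = 85
Adjust CN=85 to AMC III: 23·85/(10 + 0.13·85) → 1955 ÷ (421/20) = 39100/421 ≈ 92.874
Max retention: S = 1000/(39100/421) − 10 = 300/391 in (≈ 0.767 in)
Ia = 0.2S: 0.2·0.767 = 0.153 in (exactly 60/391)
P − Ia = 8.050 − 0.153 = 61751/7820 ≈ 7.897 in (> 0, runoff occurs)
Q: (61751/7820)² ÷ (67751/7820) = 3813186001/529812820 in (≈ 7.197 in)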